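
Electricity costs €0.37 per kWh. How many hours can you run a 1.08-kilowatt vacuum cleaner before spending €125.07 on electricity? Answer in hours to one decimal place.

313.0 h

Energy available = €125.07 ÷ €0.37/kWh = 338.027 kWh
Hours = 338.027 kWh ÷ 1.08 kW = 313.0 h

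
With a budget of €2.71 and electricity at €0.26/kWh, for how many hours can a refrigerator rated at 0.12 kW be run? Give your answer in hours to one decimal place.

Energy available = €2.71 ÷ €0.26/kWh = 10.4231 kWh
Hours = 10.4231 kWh ÷ 0.12 kW = 86.9 h

86.9 h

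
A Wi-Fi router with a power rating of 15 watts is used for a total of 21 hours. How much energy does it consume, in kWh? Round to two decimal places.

Energy = 0.015 kW × 21 h = 0.315 kWh ≈ 0.32 kWh

0.32 kWh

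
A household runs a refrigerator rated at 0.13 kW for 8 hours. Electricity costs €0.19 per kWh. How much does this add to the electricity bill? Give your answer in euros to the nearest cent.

€0.20

Energy = 0.13 kW × 8 h = 1.04 kWh
Cost = 1.04 kWh × €0.19/kWh = €0.20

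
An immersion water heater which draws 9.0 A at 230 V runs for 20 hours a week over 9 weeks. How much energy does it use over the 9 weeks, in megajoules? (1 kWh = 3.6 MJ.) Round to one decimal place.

1341.4 MJ

Power = 9.0 A × 230 V = 2070 W = 2.07 kW
Runtime = 20 h/week × 9 weeks = 180 h
Energy = 2.07 kW × 180 h = 372.6 kWh
= 372.6 × 3.6 MJ = 1341.4 MJ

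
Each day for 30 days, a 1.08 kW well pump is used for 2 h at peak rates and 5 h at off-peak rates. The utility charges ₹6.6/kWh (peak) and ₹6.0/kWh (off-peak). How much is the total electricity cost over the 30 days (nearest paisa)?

₹1399.68

Peak energy = 1.08 kW × 2 h × 30 = 64.8 kWh
Off-peak energy = 1.08 kW × 5 h × 30 = 162 kWh
Cost = 64.8 × ₹6.6 + 162 × ₹6.0 = ₹427.68 + ₹972 = ₹1399.68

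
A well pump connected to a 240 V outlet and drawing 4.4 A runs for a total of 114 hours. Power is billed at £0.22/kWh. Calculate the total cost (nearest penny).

Power = 4.4 A × 240 V = 1056 W = 1.056 kW
Energy = 1.056 kW × 114 h = 120.384 kWh
Cost = 120.384 kWh × £0.22/kWh = £26.48

£26.48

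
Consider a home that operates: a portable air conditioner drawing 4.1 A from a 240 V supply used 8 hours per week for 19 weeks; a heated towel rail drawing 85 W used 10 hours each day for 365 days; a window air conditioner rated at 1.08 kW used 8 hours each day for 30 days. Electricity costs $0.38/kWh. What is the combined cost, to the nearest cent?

portable air conditioner: Power = 4.1 A × 240 V = 984 W = 0.984 kW
portable air conditioner: Runtime = 8 h/week × 19 weeks = 152 h
portable air conditioner: 0.984 kW × 152 h = 149.568 kWh
heated towel rail: Runtime = 10 h/day × 365 days = 3650 h
heated towel rail: 0.085 kW × 3650 h = 310.25 kWh
window air conditioner: Runtime = 8 h/day × 30 days = 240 h
window air conditioner: 1.08 kW × 240 h = 259.2 kWh
Total energy = 719.018 kWh
Cost = 719.018 × $0.38 = $273.23

$273.23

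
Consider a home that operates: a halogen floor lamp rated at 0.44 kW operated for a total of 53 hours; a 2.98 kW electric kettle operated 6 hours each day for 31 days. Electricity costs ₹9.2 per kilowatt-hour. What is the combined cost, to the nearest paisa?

halogen floor lamp: 0.44 kW × 53 h = 23.32 kWh
electric kettle: Runtime = 6 h/day × 31 days = 186 h
electric kettle: 2.98 kW × 186 h = 554.28 kWh
Total energy = 577.6 kWh
Cost = 577.6 × ₹9.2 = ₹5313.92

₹5313.92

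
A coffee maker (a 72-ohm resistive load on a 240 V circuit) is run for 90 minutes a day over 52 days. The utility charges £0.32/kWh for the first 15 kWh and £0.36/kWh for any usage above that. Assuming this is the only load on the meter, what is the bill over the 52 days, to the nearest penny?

Power = V²/R = 240²/72 = 800 W = 0.8 kW
Runtime = 90 min × 52 = 4680 min = 78 h
Energy = 0.8 kW × 78 h = 62.4 kWh
Tier 1 (0–15 kWh): 15 × £0.32 = £4.8
Above 15 kWh: 47.4 × £0.36 = £17.064
Bill = £21.86

£21.86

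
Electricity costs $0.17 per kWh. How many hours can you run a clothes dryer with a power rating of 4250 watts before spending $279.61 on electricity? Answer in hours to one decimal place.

Energy available = $279.61 ÷ $0.17/kWh = 1644.7647 kWh
Hours = 1644.7647 kWh ÷ 4.25 kW = 387.0 h

387.0 h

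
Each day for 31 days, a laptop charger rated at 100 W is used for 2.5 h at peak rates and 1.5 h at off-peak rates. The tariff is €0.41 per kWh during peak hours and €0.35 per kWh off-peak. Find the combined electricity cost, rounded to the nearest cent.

Peak energy = 0.1 kW × 2.5 h × 31 = 7.75 kWh
Off-peak energy = 0.1 kW × 1.5 h × 31 = 4.65 kWh
Cost = 7.75 × €0.41 + 4.65 × €0.35 = €3.1775 + €1.6275 = €4.81

€4.81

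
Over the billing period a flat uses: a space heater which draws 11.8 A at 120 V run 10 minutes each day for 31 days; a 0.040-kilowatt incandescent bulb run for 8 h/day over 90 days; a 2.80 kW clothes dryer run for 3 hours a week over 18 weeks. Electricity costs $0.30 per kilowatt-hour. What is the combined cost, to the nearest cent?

$56.19

space heater: Power = 11.8 A × 120 V = 1416 W = 1.416 kW
space heater: Runtime = 10 min × 31 = 310 min = 5.166666… h
space heater: 1.416 kW × 5.166666… h = 7.316 kWh
incandescent bulb: Runtime = 8 h/day × 90 days = 720 h
incandescent bulb: 0.04 kW × 720 h = 28.8 kWh
clothes dryer: Runtime = 3 h/week × 18 weeks = 54 h
clothes dryer: 2.8 kW × 54 h = 151.2 kWh
Total energy = 187.316 kWh
Cost = 187.316 × $0.30 = $56.19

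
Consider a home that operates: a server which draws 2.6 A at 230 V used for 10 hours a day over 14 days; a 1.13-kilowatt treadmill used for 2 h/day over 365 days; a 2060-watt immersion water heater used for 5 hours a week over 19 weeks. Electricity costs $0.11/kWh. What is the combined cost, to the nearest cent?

$121.48

server: Power = 2.6 A × 230 V = 598 W = 0.598 kW
server: Runtime = 10 h/day × 14 days = 140 h
server: 0.598 kW × 140 h = 83.72 kWh
treadmill: Runtime = 2 h/day × 365 days = 730 h
treadmill: 1.13 kW × 730 h = 824.9 kWh
immersion water heater: Runtime = 5 h/week × 19 weeks = 95 h
immersion water heater: 2.06 kW × 95 h = 195.7 kWh
Total energy = 1104.32 kWh
Cost = 1104.32 × $0.11 = $121.48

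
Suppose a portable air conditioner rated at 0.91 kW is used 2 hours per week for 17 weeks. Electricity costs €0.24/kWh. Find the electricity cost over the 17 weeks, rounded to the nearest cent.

€7.43

Runtime = 2 h/week × 17 weeks = 34 h
Energy = 0.91 kW × 34 h = 30.94 kWh
Cost = 30.94 kWh × €0.24/kWh = €7.43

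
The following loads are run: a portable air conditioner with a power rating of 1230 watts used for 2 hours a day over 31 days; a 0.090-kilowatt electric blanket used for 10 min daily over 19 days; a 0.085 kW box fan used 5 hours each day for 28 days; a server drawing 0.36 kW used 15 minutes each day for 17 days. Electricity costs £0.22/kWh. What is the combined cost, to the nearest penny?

£19.79

portable air conditioner: Runtime = 2 h/day × 31 days = 62 h
portable air conditioner: 1.23 kW × 62 h = 76.26 kWh
electric blanket: Runtime = 10 min × 19 = 190 min = 3.166666… h
electric blanket: 0.09 kW × 3.166666… h = 0.285 kWh
box fan: Runtime = 5 h/day × 28 days = 140 h
box fan: 0.085 kW × 140 h = 11.9 kWh
server: Runtime = 15 min × 17 = 255 min = 4.25 h
server: 0.36 kW × 4.25 h = 1.53 kWh
Total energy = 89.975 kWh
Cost = 89.975 × £0.22 = £19.79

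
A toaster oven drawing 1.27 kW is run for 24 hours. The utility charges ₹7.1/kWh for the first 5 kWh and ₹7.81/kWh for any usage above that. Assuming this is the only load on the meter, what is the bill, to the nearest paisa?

Energy = 1.27 kW × 24 h = 30.48 kWh
Tier 1 (0–5 kWh): 5 × ₹7.1 = ₹35.5
Above 5 kWh: 25.48 × ₹7.81 = ₹198.9988
Bill = ₹234.50

₹234.50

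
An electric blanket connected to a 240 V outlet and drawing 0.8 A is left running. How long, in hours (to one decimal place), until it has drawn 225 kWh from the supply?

Power = 0.8 A × 240 V = 192 W = 0.192 kW
Hours = 225 kWh ÷ 0.192 kW = 1171.9 h

1171.9 h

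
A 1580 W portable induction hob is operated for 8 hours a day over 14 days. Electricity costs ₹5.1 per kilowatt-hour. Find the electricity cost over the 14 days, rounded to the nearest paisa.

₹902.50

Runtime = 8 h/day × 14 days = 112 h
Energy = 1.58 kW × 112 h = 176.96 kWh
Cost = 176.96 kWh × ₹5.1/kWh = ₹902.50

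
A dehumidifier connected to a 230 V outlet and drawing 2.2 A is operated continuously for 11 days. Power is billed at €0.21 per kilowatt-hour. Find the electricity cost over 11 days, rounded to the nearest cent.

€28.05

Power = 2.2 A × 230 V = 506 W = 0.506 kW
Runtime = 24 h × 11 = 264 h
Energy = 0.506 kW × 264 h = 133.584 kWh
Cost = 133.584 kWh × €0.21/kWh = €28.05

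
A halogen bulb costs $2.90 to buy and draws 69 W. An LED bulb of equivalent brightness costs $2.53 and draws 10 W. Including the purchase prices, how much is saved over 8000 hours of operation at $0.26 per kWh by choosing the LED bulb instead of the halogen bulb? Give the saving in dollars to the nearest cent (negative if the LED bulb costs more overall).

$123.09

halogen bulb: $2.90 + (69/1000) kW × 8000 h × $0.26 = $2.90 + $143.52 = $146.42
LED bulb: $2.53 + (10/1000) kW × 8000 h × $0.26 = $2.53 + $20.8 = $23.33
Saving = $146.42 − $23.33 = $123.09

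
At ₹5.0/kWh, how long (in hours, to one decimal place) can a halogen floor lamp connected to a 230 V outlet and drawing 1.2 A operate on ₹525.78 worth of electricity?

381.0 h

Power = 1.2 A × 230 V = 276 W = 0.276 kW
Energy available = ₹525.78 ÷ ₹5.0/kWh = 105.156 kWh
Hours = 105.156 kWh ÷ 0.276 kW = 381.0 h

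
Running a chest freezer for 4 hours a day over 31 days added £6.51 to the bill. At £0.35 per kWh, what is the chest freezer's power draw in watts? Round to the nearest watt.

Energy = £6.51 ÷ £0.35/kWh = 18.6 kWh
Runtime = 4 h/day × 31 days = 124 h
Power = 18.6 kWh ÷ 124 h = 0.15 kW = 150 W

150 W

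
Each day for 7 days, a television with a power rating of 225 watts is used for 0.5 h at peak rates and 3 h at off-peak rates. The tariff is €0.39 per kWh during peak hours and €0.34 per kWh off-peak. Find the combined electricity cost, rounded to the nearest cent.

Peak energy = 0.225 kW × 0.5 h × 7 = 0.7875 kWh
Off-peak energy = 0.225 kW × 3 h × 7 = 4.725 kWh
Cost = 0.7875 × €0.39 + 4.725 × €0.34 = €0.307125 + €1.6065 = €1.91

€1.91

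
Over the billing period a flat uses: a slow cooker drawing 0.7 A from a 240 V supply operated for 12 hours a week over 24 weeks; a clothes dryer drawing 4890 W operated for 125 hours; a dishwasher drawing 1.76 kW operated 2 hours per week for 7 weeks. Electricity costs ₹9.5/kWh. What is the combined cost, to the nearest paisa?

slow cooker: Power = 0.7 A × 240 V = 168 W = 0.168 kW
slow cooker: Runtime = 12 h/week × 24 weeks = 288 h
slow cooker: 0.168 kW × 288 h = 48.384 kWh
clothes dryer: 4.89 kW × 125 h = 611.25 kWh
dishwasher: Runtime = 2 h/week × 7 weeks = 14 h
dishwasher: 1.76 kW × 14 h = 24.64 kWh
Total energy = 684.274 kWh
Cost = 684.274 × ₹9.5 = ₹6500.60

₹6500.60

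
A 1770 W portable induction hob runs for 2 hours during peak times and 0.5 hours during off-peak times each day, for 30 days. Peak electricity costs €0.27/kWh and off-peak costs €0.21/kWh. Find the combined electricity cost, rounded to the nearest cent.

Peak energy = 1.77 kW × 2 h × 30 = 106.2 kWh
Off-peak energy = 1.77 kW × 0.5 h × 30 = 26.55 kWh
Cost = 106.2 × €0.27 + 26.55 × €0.21 = €28.674 + €5.5755 = €34.25

€34.25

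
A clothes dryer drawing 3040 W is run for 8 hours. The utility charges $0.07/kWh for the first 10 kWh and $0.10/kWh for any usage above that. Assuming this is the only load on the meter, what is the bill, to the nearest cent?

$2.13

Energy = 3.04 kW × 8 h = 24.32 kWh
Tier 1 (0–10 kWh): 10 × $0.07 = $0.7
Above 10 kWh: 14.32 × $0.10 = $1.432
Bill = $2.13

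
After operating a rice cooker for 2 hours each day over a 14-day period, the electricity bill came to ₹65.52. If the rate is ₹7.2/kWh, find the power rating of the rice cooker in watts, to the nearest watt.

Energy = ₹65.52 ÷ ₹7.2/kWh = 9.1 kWh
Runtime = 2 h/day × 14 days = 28 h
Power = 9.1 kWh ÷ 28 h = 0.325 kW = 325 W

325 W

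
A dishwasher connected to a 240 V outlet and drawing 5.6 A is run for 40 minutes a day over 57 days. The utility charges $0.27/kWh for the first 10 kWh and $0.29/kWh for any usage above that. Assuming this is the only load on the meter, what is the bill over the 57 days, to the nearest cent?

$14.61

Power = 5.6 A × 240 V = 1344 W = 1.344 kW
Runtime = 40 min × 57 = 2280 min = 38 h
Energy = 1.344 kW × 38 h = 51.072 kWh
Tier 1 (0–10 kWh): 10 × $0.27 = $2.7
Above 10 kWh: 41.072 × $0.29 = $11.91088
Bill = $14.61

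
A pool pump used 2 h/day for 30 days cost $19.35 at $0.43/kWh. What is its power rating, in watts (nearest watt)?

Energy = $19.35 ÷ $0.43/kWh = 45 kWh
Runtime = 2 h/day × 30 days = 60 h
Power = 45 kWh ÷ 60 h = 0.75 kW = 750 W

750 W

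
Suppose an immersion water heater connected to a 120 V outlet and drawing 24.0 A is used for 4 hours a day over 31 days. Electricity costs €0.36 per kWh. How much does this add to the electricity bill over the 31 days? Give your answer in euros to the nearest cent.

€128.56

Power = 24.0 A × 120 V = 2880 W = 2.88 kW
Runtime = 4 h/day × 31 days = 124 h
Energy = 2.88 kW × 124 h = 357.12 kWh
Cost = 357.12 kWh × €0.36/kWh = €128.56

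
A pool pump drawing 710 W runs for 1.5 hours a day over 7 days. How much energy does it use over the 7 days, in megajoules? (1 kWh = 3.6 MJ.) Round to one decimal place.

Runtime = 1.5 h/day × 7 days = 10.5 h
Energy = 0.71 kW × 10.5 h = 7.455 kWh
= 7.455 × 3.6 MJ = 26.8 MJ

26.8 MJ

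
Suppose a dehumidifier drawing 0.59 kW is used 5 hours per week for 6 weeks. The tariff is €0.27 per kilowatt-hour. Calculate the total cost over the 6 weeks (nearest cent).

Runtime = 5 h/week × 6 weeks = 30 h
Energy = 0.59 kW × 30 h = 17.7 kWh
Cost = 17.7 kWh × €0.27/kWh = €4.78

€4.78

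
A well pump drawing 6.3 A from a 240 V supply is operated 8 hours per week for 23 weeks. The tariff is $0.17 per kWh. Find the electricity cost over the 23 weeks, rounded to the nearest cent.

$47.30

Power = 6.3 A × 240 V = 1512 W = 1.512 kW
Runtime = 8 h/week × 23 weeks = 184 h
Energy = 1.512 kW × 184 h = 278.208 kWh
Cost = 278.208 kWh × $0.17/kWh = $47.30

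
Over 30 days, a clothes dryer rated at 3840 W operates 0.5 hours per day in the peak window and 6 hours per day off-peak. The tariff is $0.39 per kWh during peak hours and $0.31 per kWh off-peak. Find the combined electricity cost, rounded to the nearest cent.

$236.74

Peak energy = 3.84 kW × 0.5 h × 30 = 57.6 kWh
Off-peak energy = 3.84 kW × 6 h × 30 = 691.2 kWh
Cost = 57.6 × $0.39 + 691.2 × $0.31 = $22.464 + $214.272 = $236.74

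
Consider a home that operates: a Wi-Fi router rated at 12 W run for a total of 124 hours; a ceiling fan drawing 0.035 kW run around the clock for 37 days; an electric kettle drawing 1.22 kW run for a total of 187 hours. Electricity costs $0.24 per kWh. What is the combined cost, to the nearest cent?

$62.57

Wi-Fi router: 0.012 kW × 124 h = 1.488 kWh
ceiling fan: Runtime = 24 h × 37 = 888 h
ceiling fan: 0.035 kW × 888 h = 31.08 kWh
electric kettle: 1.22 kW × 187 h = 228.14 kWh
Total energy = 260.708 kWh
Cost = 260.708 × $0.24 = $62.57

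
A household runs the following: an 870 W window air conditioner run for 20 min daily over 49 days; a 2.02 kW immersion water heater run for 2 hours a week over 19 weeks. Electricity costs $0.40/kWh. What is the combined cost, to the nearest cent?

window air conditioner: Runtime = 20 min × 49 = 980 min = 16.333333… h
window air conditioner: 0.87 kW × 16.333333… h = 14.21 kWh
immersion water heater: Runtime = 2 h/week × 19 weeks = 38 h
immersion water heater: 2.02 kW × 38 h = 76.76 kWh
Total energy = 90.97 kWh
Cost = 90.97 × $0.40 = $36.39

$36.39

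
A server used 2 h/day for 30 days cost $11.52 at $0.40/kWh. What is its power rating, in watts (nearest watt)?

480 W

Energy = $11.52 ÷ $0.40/kWh = 28.8 kWh
Runtime = 2 h/day × 30 days = 60 h
Power = 28.8 kWh ÷ 60 h = 0.48 kW = 480 W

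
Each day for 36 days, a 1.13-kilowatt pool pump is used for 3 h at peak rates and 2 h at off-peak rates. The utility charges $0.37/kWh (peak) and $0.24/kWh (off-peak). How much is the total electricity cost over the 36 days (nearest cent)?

Peak energy = 1.13 kW × 3 h × 36 = 122.04 kWh
Off-peak energy = 1.13 kW × 2 h × 36 = 81.36 kWh
Cost = 122.04 × $0.37 + 81.36 × $0.24 = $45.1548 + $19.5264 = $64.68

$64.68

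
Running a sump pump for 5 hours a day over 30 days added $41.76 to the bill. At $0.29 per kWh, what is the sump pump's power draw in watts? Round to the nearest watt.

Energy = $41.76 ÷ $0.29/kWh = 144 kWh
Runtime = 5 h/day × 30 days = 150 h
Power = 144 kWh ÷ 150 h = 0.96 kW = 960 W

960 W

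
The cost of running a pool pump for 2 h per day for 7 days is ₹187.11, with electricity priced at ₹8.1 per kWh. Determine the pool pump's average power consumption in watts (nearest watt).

1650 W

Energy = ₹187.11 ÷ ₹8.1/kWh = 23.1 kWh
Runtime = 2 h/day × 7 days = 14 h
Power = 23.1 kWh ÷ 14 h = 1.65 kW = 1650 W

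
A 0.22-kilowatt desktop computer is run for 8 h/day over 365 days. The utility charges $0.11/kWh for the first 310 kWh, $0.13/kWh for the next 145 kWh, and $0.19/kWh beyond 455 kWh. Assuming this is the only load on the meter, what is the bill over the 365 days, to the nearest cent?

$88.56

Runtime = 8 h/day × 365 days = 2920 h
Energy = 0.22 kW × 2920 h = 642.4 kWh
Tier 1 (0–310 kWh): 310 × $0.11 = $34.1
Tier 2 (310–455 kWh): 145 × $0.13 = $18.85
Above 455 kWh: 187.4 × $0.19 = $35.606
Bill = $88.56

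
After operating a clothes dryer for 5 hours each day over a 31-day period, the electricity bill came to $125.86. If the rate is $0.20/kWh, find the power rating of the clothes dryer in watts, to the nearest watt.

4060 W

Energy = $125.86 ÷ $0.20/kWh = 629.3 kWh
Runtime = 5 h/day × 31 days = 155 h
Power = 629.3 kWh ÷ 155 h = 4.06 kW = 4060 W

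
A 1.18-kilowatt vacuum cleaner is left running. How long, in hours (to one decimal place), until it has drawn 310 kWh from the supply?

Hours = 310 kWh ÷ 1.18 kW = 262.7 h

262.7 h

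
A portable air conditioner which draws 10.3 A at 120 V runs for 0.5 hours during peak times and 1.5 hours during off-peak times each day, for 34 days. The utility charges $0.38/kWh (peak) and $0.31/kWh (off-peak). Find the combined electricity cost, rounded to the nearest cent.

$27.53

Power = 10.3 A × 120 V = 1236 W = 1.236 kW
Peak energy = 1.236 kW × 0.5 h × 34 = 21.012 kWh
Off-peak energy = 1.236 kW × 1.5 h × 34 = 63.036 kWh
Cost = 21.012 × $0.38 + 63.036 × $0.31 = $7.98456 + $19.54116 = $27.53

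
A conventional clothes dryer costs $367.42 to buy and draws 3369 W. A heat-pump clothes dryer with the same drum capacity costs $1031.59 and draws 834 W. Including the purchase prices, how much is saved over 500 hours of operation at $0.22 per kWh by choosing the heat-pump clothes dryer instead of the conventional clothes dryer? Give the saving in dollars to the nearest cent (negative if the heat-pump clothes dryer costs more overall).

-$385.32

conventional clothes dryer: $367.42 + (3369/1000) kW × 500 h × $0.22 = $367.42 + $370.59 = $738.01
heat-pump clothes dryer: $1031.59 + (834/1000) kW × 500 h × $0.22 = $1031.59 + $91.74 = $1123.33
Saving = $738.01 − $1123.33 = −$385.32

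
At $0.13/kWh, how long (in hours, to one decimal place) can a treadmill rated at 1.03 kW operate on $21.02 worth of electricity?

157.0 h

Energy available = $21.02 ÷ $0.13/kWh = 161.6923 kWh
Hours = 161.6923 kWh ÷ 1.03 kW = 157.0 h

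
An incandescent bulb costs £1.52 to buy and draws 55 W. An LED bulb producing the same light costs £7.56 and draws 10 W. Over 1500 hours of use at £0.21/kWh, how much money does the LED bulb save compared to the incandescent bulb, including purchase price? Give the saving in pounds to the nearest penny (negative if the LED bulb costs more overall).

incandescent bulb: £1.52 + (55/1000) kW × 1500 h × £0.21 = £1.52 + £17.325 = £18.845
LED bulb: £7.56 + (10/1000) kW × 1500 h × £0.21 = £7.56 + £3.15 = £10.71
Saving = £18.845 − £10.71 = £8.135 → £8.14

£8.14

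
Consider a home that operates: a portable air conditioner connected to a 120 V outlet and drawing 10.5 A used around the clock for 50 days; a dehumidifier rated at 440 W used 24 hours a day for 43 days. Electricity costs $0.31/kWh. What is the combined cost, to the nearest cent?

$609.48

portable air conditioner: Power = 10.5 A × 120 V = 1260 W = 1.26 kW
portable air conditioner: Runtime = 24 h × 50 = 1200 h
portable air conditioner: 1.26 kW × 1200 h = 1512 kWh
dehumidifier: Runtime = 24 h × 43 = 1032 h
dehumidifier: 0.44 kW × 1032 h = 454.08 kWh
Total energy = 1966.08 kWh
Cost = 1966.08 × $0.31 = $609.48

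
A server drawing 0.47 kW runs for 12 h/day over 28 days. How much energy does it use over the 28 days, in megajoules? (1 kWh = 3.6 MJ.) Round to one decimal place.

Runtime = 12 h/day × 28 days = 336 h
Energy = 0.47 kW × 336 h = 157.92 kWh
= 157.92 × 3.6 MJ = 568.5 MJ

568.5 MJ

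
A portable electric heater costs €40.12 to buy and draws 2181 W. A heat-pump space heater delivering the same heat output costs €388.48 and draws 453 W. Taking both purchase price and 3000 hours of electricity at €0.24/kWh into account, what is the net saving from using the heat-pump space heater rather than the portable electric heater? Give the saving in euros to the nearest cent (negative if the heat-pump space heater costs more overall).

portable electric heater: €40.12 + (2181/1000) kW × 3000 h × €0.24 = €40.12 + €1570.32 = €1610.44
heat-pump space heater: €388.48 + (453/1000) kW × 3000 h × €0.24 = €388.48 + €326.16 = €714.64
Saving = €1610.44 − €714.64 = €895.8

€895.80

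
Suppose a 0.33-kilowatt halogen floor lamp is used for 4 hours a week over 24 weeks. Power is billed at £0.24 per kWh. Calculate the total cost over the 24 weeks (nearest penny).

Runtime = 4 h/week × 24 weeks = 96 h
Energy = 0.33 kW × 96 h = 31.68 kWh
Cost = 31.68 kWh × £0.24/kWh = £7.60

£7.60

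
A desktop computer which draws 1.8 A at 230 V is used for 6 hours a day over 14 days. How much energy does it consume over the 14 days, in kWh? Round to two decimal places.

34.78 kWh

Power = 1.8 A × 230 V = 414 W = 0.414 kW
Runtime = 6 h/day × 14 days = 84 h
Energy = 0.414 kW × 84 h = 34.776 kWh ≈ 34.78 kWh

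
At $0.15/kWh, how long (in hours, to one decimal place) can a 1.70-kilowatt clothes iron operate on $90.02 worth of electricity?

Energy available = $90.02 ÷ $0.15/kWh = 600.1333 kWh
Hours = 600.1333 kWh ÷ 1.7 kW = 353.0 h

353.0 h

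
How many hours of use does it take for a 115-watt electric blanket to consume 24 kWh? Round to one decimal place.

208.7 h

Hours = 24 kWh ÷ 0.115 kW = 208.7 h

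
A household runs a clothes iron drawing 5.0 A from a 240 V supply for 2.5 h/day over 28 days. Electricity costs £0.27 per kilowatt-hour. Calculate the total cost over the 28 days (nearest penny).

£22.68

Power = 5.0 A × 240 V = 1200 W = 1.2 kW
Runtime = 2.5 h/day × 28 days = 70 h
Energy = 1.2 kW × 70 h = 84 kWh
Cost = 84 kWh × £0.27/kWh = £22.68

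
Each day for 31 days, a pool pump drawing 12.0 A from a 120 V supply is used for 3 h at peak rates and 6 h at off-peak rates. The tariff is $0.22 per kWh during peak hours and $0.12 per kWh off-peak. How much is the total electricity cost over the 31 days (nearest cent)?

Power = 12.0 A × 120 V = 1440 W = 1.44 kW
Peak energy = 1.44 kW × 3 h × 31 = 133.92 kWh
Off-peak energy = 1.44 kW × 6 h × 31 = 267.84 kWh
Cost = 133.92 × $0.22 + 267.84 × $0.12 = $29.4624 + $32.1408 = $61.60

$61.60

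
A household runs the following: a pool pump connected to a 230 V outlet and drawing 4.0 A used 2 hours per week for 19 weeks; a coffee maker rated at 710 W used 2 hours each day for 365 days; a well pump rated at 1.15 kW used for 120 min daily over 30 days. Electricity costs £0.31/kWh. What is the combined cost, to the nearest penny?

pool pump: Power = 4.0 A × 230 V = 920 W = 0.92 kW
pool pump: Runtime = 2 h/week × 19 weeks = 38 h
pool pump: 0.92 kW × 38 h = 34.96 kWh
coffee maker: Runtime = 2 h/day × 365 days = 730 h
coffee maker: 0.71 kW × 730 h = 518.3 kWh
well pump: Runtime = 120 min × 30 = 3600 min = 60 h
well pump: 1.15 kW × 60 h = 69 kWh
Total energy = 622.26 kWh
Cost = 622.26 × £0.31 = £192.90

£192.90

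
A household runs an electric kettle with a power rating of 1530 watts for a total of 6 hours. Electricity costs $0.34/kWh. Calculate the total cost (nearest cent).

$3.12

Energy = 1.53 kW × 6 h = 9.18 kWh
Cost = 9.18 kWh × $0.34/kWh = $3.12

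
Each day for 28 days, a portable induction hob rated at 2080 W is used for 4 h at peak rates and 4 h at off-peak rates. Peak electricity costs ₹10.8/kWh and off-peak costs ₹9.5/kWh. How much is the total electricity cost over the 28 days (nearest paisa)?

Peak energy = 2.08 kW × 4 h × 28 = 232.96 kWh
Off-peak energy = 2.08 kW × 4 h × 28 = 232.96 kWh
Cost = 232.96 × ₹10.8 + 232.96 × ₹9.5 = ₹2515.968 + ₹2213.12 = ₹4729.09

₹4729.09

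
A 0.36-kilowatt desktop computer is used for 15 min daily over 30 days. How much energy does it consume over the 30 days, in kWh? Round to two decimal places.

Runtime = 15 min × 30 = 450 min = 7.5 h
Energy = 0.36 kW × 7.5 h = 2.7 kWh

2.70 kWh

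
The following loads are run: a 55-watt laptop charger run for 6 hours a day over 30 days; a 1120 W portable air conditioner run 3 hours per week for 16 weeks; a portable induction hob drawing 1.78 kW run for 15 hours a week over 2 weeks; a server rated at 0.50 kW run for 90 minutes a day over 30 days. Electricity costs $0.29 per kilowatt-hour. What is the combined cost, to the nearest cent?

$40.47

laptop charger: Runtime = 6 h/day × 30 days = 180 h
laptop charger: 0.055 kW × 180 h = 9.9 kWh
portable air conditioner: Runtime = 3 h/week × 16 weeks = 48 h
portable air conditioner: 1.12 kW × 48 h = 53.76 kWh
portable induction hob: Runtime = 15 h/week × 2 weeks = 30 h
portable induction hob: 1.78 kW × 30 h = 53.4 kWh
server: Runtime = 90 min × 30 = 2700 min = 45 h
server: 0.5 kW × 45 h = 22.5 kWh
Total energy = 139.56 kWh
Cost = 139.56 × $0.29 = $40.47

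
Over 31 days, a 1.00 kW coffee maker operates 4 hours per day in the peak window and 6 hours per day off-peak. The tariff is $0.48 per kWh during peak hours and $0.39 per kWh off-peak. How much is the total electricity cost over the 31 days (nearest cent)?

$132.06

Peak energy = 1 kW × 4 h × 31 = 124 kWh
Off-peak energy = 1 kW × 6 h × 31 = 186 kWh
Cost = 124 × $0.48 + 186 × $0.39 = $59.52 + $72.54 = $132.06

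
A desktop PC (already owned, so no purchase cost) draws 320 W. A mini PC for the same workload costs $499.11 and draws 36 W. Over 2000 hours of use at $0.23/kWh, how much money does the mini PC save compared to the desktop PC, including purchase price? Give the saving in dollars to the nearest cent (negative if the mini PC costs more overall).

-$368.47

desktop PC: $0.00 + (320/1000) kW × 2000 h × $0.23 = $0.00 + $147.2 = $147.2
mini PC: $499.11 + (36/1000) kW × 2000 h × $0.23 = $499.11 + $16.56 = $515.67
Saving = $147.2 − $515.67 = −$368.47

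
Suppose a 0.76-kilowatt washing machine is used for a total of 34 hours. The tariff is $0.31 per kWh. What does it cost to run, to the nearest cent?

$8.01

Energy = 0.76 kW × 34 h = 25.84 kWh
Cost = 25.84 kWh × $0.31/kWh = $8.01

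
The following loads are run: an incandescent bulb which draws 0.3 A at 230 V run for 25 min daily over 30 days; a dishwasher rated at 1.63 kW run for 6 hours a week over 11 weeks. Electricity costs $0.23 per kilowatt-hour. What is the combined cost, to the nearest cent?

$24.94

incandescent bulb: Power = 0.3 A × 230 V = 69 W = 0.069 kW
incandescent bulb: Runtime = 25 min × 30 = 750 min = 12.5 h
incandescent bulb: 0.069 kW × 12.5 h = 0.8625 kWh
dishwasher: Runtime = 6 h/week × 11 weeks = 66 h
dishwasher: 1.63 kW × 66 h = 107.58 kWh
Total energy = 108.4425 kWh
Cost = 108.4425 × $0.23 = $24.94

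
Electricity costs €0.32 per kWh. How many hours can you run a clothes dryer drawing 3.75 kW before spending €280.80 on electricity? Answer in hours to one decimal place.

234.0 h

Energy available = €280.80 ÷ €0.32/kWh = 877.5 kWh
Hours = 877.5 kWh ÷ 3.75 kW = 234.0 h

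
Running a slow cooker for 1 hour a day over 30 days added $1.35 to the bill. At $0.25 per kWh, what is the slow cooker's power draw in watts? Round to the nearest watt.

Energy = $1.35 ÷ $0.25/kWh = 5.4 kWh
Runtime = 1 h/day × 30 days = 30 h
Power = 5.4 kWh ÷ 30 h = 0.18 kW = 180 W

180 W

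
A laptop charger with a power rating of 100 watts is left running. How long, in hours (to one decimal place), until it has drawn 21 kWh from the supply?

Hours = 21 kWh ÷ 0.1 kW = 210.0 h

210.0 h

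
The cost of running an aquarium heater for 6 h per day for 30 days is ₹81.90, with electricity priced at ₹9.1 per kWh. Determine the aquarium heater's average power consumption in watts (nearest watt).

50 W

Energy = ₹81.90 ÷ ₹9.1/kWh = 9 kWh
Runtime = 6 h/day × 30 days = 180 h
Power = 9 kWh ÷ 180 h = 0.05 kW = 50 W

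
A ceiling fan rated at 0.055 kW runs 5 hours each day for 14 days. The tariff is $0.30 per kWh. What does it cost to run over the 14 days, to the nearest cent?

Runtime = 5 h/day × 14 days = 70 h
Energy = 0.055 kW × 70 h = 3.85 kWh
Cost = 3.85 kWh × $0.30/kWh = $1.16

$1.16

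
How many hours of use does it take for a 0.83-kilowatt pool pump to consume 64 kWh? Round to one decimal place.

77.1 h

Hours = 64 kWh ÷ 0.83 kW = 77.1 h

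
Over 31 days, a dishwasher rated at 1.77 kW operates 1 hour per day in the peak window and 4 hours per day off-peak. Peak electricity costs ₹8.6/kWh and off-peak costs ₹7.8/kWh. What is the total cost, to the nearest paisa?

Peak energy = 1.77 kW × 1 h × 31 = 54.87 kWh
Off-peak energy = 1.77 kW × 4 h × 31 = 219.48 kWh
Cost = 54.87 × ₹8.6 + 219.48 × ₹7.8 = ₹471.882 + ₹1711.944 = ₹2183.83

₹2183.83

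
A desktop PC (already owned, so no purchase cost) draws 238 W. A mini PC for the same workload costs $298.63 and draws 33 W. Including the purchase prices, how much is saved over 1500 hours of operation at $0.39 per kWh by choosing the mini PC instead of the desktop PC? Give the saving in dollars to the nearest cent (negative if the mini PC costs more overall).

desktop PC: $0.00 + (238/1000) kW × 1500 h × $0.39 = $0.00 + $139.23 = $139.23
mini PC: $298.63 + (33/1000) kW × 1500 h × $0.39 = $298.63 + $19.305 = $317.935
Saving = $139.23 − $317.935 = −$178.705 → -$178.71

-$178.71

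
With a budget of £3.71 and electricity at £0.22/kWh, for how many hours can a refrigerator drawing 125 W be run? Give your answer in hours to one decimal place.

134.9 h

Energy available = £3.71 ÷ £0.22/kWh = 16.8636 kWh
Hours = 16.8636 kWh ÷ 0.125 kW = 134.9 h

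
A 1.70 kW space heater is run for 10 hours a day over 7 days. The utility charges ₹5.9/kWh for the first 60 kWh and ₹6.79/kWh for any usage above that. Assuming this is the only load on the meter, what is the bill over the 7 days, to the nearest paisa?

Runtime = 10 h/day × 7 days = 70 h
Energy = 1.7 kW × 70 h = 119 kWh
Tier 1 (0–60 kWh): 60 × ₹5.9 = ₹354
Above 60 kWh: 59 × ₹6.79 = ₹400.61
Bill = ₹754.61

₹754.61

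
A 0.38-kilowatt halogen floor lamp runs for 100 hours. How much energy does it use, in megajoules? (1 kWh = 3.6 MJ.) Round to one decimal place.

136.8 MJ

Energy = 0.38 kW × 100 h = 38 kWh
= 38 × 3.6 MJ = 136.8 MJ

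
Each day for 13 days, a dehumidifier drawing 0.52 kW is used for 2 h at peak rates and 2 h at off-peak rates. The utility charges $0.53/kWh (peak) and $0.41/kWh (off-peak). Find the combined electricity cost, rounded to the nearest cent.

$12.71

Peak energy = 0.52 kW × 2 h × 13 = 13.52 kWh
Off-peak energy = 0.52 kW × 2 h × 13 = 13.52 kWh
Cost = 13.52 × $0.53 + 13.52 × $0.41 = $7.1656 + $5.5432 = $12.71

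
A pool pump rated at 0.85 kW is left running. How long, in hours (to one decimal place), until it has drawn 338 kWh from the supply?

397.6 h

Hours = 338 kWh ÷ 0.85 kW = 397.6 h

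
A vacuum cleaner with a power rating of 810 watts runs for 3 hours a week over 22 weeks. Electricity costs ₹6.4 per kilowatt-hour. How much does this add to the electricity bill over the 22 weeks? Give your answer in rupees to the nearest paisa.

Runtime = 3 h/week × 22 weeks = 66 h
Energy = 0.81 kW × 66 h = 53.46 kWh
Cost = 53.46 kWh × ₹6.4/kWh = ₹342.14

₹342.14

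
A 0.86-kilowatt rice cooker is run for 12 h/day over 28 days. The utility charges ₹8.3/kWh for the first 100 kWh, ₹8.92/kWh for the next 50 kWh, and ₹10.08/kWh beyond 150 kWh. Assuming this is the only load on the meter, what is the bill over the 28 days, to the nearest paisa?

₹2676.72

Runtime = 12 h/day × 28 days = 336 h
Energy = 0.86 kW × 336 h = 288.96 kWh
Tier 1 (0–100 kWh): 100 × ₹8.3 = ₹830
Tier 2 (100–150 kWh): 50 × ₹8.92 = ₹446
Above 150 kWh: 138.96 × ₹10.08 = ₹1400.7168
Bill = ₹2676.72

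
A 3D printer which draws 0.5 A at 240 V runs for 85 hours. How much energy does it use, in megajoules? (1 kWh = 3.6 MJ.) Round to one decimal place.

36.7 MJ

Power = 0.5 A × 240 V = 120 W = 0.12 kW
Energy = 0.12 kW × 85 h = 10.2 kWh
= 10.2 × 3.6 MJ = 36.7 MJ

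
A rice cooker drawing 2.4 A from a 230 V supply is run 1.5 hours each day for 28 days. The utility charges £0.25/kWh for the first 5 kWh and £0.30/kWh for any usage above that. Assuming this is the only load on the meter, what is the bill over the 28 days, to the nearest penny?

£6.71

Power = 2.4 A × 230 V = 552 W = 0.552 kW
Runtime = 1.5 h/day × 28 days = 42 h
Energy = 0.552 kW × 42 h = 23.184 kWh
Tier 1 (0–5 kWh): 5 × £0.25 = £1.25
Above 5 kWh: 18.184 × £0.30 = £5.4552
Bill = £6.71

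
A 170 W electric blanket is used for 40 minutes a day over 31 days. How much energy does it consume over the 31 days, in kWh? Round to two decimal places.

3.51 kWh

Runtime = 40 min × 31 = 1240 min = 20.666666… h
Energy = 0.17 kW × 20.666666… h = 3.513333… kWh ≈ 3.51 kWh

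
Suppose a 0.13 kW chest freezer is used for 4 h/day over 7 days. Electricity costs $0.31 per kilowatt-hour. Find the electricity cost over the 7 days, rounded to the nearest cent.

$1.13

Runtime = 4 h/day × 7 days = 28 h
Energy = 0.13 kW × 28 h = 3.64 kWh
Cost = 3.64 kWh × $0.31/kWh = $1.13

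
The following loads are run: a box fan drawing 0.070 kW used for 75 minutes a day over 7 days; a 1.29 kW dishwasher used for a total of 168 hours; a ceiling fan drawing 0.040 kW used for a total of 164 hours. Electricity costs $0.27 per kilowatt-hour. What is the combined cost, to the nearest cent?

box fan: Runtime = 75 min × 7 = 525 min = 8.75 h
box fan: 0.07 kW × 8.75 h = 0.6125 kWh
dishwasher: 1.29 kW × 168 h = 216.72 kWh
ceiling fan: 0.04 kW × 164 h = 6.56 kWh
Total energy = 223.8925 kWh
Cost = 223.8925 × $0.27 = $60.45

$60.45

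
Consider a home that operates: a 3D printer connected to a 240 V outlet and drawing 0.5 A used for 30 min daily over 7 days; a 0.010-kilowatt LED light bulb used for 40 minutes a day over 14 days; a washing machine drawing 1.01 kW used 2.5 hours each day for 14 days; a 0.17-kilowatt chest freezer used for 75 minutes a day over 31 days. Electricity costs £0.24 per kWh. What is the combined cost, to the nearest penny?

3D printer: Power = 0.5 A × 240 V = 120 W = 0.12 kW
3D printer: Runtime = 30 min × 7 = 210 min = 3.5 h
3D printer: 0.12 kW × 3.5 h = 0.42 kWh
LED light bulb: Runtime = 40 min × 14 = 560 min = 9.333333… h
LED light bulb: 0.01 kW × 9.333333… h = 0.093333… kWh
washing machine: Runtime = 2.5 h/day × 14 days = 35 h
washing machine: 1.01 kW × 35 h = 35.35 kWh
chest freezer: Runtime = 75 min × 31 = 2325 min = 38.75 h
chest freezer: 0.17 kW × 38.75 h = 6.5875 kWh
Total energy = 42.450833… kWh
Cost = 42.450833… × £0.24 = £10.19

£10.19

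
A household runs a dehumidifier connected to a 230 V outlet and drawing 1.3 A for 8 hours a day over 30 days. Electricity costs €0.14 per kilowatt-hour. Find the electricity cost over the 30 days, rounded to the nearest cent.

€10.05

Power = 1.3 A × 230 V = 299 W = 0.299 kW
Runtime = 8 h/day × 30 days = 240 h
Energy = 0.299 kW × 240 h = 71.76 kWh
Cost = 71.76 kWh × €0.14/kWh = €10.05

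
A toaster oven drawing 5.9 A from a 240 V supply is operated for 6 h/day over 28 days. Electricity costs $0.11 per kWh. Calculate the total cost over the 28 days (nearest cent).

$26.17

Power = 5.9 A × 240 V = 1416 W = 1.416 kW
Runtime = 6 h/day × 28 days = 168 h
Energy = 1.416 kW × 168 h = 237.888 kWh
Cost = 237.888 kWh × $0.11/kWh = $26.17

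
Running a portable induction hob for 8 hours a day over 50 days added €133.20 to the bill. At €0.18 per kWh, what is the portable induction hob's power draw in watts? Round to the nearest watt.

Energy = €133.20 ÷ €0.18/kWh = 740 kWh
Runtime = 8 h/day × 50 days = 400 h
Power = 740 kWh ÷ 400 h = 1.85 kW = 1850 W

1850 W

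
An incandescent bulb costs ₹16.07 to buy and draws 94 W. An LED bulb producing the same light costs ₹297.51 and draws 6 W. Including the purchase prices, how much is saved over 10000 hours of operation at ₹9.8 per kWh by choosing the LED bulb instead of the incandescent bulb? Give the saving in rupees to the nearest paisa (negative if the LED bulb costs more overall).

incandescent bulb: ₹16.07 + (94/1000) kW × 10000 h × ₹9.8 = ₹16.07 + ₹9212 = ₹9228.07
LED bulb: ₹297.51 + (6/1000) kW × 10000 h × ₹9.8 = ₹297.51 + ₹588 = ₹885.51
Saving = ₹9228.07 − ₹885.51 = ₹8342.56

₹8342.56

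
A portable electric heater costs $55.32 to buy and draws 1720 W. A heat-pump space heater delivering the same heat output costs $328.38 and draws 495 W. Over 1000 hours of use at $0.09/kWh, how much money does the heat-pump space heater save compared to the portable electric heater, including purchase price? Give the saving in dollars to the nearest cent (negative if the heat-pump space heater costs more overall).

-$162.81

portable electric heater: $55.32 + (1720/1000) kW × 1000 h × $0.09 = $55.32 + $154.8 = $210.12
heat-pump space heater: $328.38 + (495/1000) kW × 1000 h × $0.09 = $328.38 + $44.55 = $372.93
Saving = $210.12 − $372.93 = −$162.81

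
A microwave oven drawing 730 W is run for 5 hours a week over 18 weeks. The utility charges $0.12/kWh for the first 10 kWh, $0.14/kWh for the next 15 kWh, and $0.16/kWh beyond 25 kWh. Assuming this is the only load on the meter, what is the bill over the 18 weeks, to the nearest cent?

Runtime = 5 h/week × 18 weeks = 90 h
Energy = 0.73 kW × 90 h = 65.7 kWh
Tier 1 (0–10 kWh): 10 × $0.12 = $1.2
Tier 2 (10–25 kWh): 15 × $0.14 = $2.1
Above 25 kWh: 40.7 × $0.16 = $6.512
Bill = $9.81

$9.81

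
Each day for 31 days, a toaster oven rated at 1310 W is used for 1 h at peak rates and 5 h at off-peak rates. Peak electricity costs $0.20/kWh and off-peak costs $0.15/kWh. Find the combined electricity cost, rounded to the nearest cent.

$38.58

Peak energy = 1.31 kW × 1 h × 31 = 40.61 kWh
Off-peak energy = 1.31 kW × 5 h × 31 = 203.05 kWh
Cost = 40.61 × $0.20 + 203.05 × $0.15 = $8.122 + $30.4575 = $38.58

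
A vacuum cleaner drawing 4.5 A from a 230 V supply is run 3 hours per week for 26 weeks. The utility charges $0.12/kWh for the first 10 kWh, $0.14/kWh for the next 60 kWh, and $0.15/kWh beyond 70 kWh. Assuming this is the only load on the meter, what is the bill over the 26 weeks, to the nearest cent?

$11.21

Power = 4.5 A × 230 V = 1035 W = 1.035 kW
Runtime = 3 h/week × 26 weeks = 78 h
Energy = 1.035 kW × 78 h = 80.73 kWh
Tier 1 (0–10 kWh): 10 × $0.12 = $1.2
Tier 2 (10–70 kWh): 60 × $0.14 = $8.4
Above 70 kWh: 10.73 × $0.15 = $1.6095
Bill = $11.21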